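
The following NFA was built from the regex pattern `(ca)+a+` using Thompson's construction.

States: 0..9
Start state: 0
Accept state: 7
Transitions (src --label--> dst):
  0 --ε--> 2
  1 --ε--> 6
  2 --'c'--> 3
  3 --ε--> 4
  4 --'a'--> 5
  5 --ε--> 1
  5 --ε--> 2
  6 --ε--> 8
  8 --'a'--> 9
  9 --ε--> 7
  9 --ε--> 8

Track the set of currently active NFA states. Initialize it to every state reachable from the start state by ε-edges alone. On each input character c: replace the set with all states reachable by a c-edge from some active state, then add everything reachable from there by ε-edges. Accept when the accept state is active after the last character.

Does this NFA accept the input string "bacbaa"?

Answer: REJECT

Trace:
start: ε-closure({0}) = {0,2}
'b' @ 1: {}  — state set empty
rest 'acbaa' ignored (set empty)
end set {} — state 7 not in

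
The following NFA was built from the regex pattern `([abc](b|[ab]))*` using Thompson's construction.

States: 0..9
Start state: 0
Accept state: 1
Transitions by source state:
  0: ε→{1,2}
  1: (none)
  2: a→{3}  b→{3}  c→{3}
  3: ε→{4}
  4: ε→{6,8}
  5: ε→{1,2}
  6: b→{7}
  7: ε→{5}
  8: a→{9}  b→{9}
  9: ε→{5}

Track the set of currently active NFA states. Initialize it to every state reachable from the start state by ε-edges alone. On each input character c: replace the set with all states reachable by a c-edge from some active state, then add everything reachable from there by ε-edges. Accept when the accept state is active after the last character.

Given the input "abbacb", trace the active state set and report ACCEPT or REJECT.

initial (ε-close {0}): {0,1,2}
'a' @ 1: {3,4,6,8}
'b' @ 2: {1,2,5,7,9}  (accept∈set)
'b' @ 3: {3,4,6,8}
'a' @ 4: {1,2,5,9}  (accept∈set)
'c' @ 5: {3,4,6,8}
'b' @ 6: {1,2,5,7,9}  (accept∈set)
end set {1,2,5,7,9} — state 1 in

Answer: ACCEPT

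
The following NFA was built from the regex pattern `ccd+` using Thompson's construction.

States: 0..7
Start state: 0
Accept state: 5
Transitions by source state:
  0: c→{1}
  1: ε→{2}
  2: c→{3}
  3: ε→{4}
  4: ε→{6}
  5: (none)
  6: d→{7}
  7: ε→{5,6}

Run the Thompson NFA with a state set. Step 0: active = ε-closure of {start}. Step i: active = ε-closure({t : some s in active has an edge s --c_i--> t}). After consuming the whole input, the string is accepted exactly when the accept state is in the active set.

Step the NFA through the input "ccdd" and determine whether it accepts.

start: ε-closure({0}) = {0}
'c' @ 1: {1,2}
'c' @ 2: {3,4,6}
'd' @ 3: {5,6,7}  (accept∈set)
'd' @ 4: {5,6,7}  (accept∈set)
end set {5,6,7} — state 5 in

Answer: ACCEPT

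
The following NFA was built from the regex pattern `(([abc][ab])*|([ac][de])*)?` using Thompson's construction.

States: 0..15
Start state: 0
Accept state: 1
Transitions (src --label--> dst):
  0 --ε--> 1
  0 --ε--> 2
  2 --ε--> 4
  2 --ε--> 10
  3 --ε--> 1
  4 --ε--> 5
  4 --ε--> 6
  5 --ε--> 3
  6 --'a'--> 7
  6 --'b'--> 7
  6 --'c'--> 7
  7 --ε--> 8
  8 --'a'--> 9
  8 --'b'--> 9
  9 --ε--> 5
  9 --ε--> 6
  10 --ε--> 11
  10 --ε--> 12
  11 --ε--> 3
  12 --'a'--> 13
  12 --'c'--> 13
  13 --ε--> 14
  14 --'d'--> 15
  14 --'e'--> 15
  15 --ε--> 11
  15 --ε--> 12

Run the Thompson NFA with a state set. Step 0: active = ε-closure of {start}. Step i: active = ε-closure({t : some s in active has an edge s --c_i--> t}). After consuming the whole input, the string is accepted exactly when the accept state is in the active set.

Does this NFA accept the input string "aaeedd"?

S₀ = ε-closure({0}) = {0,1,2,3,4,5,6,10,11,12}
'a' @ 1: {7,8,13,14}
'a' @ 2: {1,3,5,6,9}  [accepting]
'e' @ 3: {}  — dead — no transitions
rest 'edd' ignored (set empty)
after full input: {}  (accept=1 not in)

Answer: REJECT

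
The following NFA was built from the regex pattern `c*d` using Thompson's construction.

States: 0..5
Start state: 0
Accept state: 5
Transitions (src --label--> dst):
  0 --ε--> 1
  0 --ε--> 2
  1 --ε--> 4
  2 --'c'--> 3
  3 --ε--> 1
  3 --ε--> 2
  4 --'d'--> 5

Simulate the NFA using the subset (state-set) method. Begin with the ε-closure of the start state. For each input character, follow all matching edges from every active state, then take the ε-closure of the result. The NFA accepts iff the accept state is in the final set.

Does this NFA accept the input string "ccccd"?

S₀ = ε-closure({0}) = {0,1,2,4}
'c' @ 1: {1,2,3,4}
'c' @ 2: {1,2,3,4}
'c' @ 3: {1,2,3,4}
'c' @ 4: {1,2,3,4}
'd' @ 5: {5}  ✓accept
after full input: {5}  (accept=5 in)

Answer: ACCEPT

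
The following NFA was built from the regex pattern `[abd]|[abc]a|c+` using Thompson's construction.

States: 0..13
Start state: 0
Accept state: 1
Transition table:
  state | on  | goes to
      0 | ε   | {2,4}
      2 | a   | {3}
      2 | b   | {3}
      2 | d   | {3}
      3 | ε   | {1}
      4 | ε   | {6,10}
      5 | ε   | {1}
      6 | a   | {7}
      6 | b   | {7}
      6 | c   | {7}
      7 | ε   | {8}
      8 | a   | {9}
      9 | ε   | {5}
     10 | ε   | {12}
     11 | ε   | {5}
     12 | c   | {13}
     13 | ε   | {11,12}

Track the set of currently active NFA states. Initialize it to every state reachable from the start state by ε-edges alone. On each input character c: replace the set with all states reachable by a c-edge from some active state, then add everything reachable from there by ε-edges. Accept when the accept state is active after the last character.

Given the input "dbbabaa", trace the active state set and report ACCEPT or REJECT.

S₀ = ε-closure({0}) = {0,2,4,6,10,12}
'd' @ 1: {1,3}  [accepting]
'b' @ 2: {}  — no active states
rest 'babaa' ignored (set empty)
after full input: {}  (accept=1 not in)

Answer: REJECT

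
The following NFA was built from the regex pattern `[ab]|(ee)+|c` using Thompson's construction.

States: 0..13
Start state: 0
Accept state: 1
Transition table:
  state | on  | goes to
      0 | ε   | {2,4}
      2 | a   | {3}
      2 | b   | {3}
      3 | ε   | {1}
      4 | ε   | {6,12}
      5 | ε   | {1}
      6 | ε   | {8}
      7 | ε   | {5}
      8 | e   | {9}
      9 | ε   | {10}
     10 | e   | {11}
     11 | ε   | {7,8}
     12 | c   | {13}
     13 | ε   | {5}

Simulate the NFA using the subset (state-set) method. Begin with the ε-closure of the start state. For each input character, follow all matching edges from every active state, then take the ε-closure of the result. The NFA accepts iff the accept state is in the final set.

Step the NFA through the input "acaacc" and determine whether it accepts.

start: ε-closure({0}) = {0,2,4,6,8,12}
'a' @ 1: {1,3}  (accept∈set)
'c' @ 2: {}  — no active states
rest 'aacc' ignored (set empty)
end set {} — state 1 not in

Answer: REJECT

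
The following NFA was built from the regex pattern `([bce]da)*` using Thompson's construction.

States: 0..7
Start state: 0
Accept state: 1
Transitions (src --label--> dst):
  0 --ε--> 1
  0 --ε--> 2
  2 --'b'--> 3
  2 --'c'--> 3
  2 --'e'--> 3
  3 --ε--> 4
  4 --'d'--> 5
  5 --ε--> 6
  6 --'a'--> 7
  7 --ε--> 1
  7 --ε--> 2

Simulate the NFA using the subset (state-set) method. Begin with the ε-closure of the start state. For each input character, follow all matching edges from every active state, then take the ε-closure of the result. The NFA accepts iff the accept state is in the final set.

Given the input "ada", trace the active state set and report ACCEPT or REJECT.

S₀ = ε-closure({0}) = {0,1,2}
'a' @ 1: {}  — dead — no transitions
rest 'da' ignored (set empty)
final: {}; accept 1 not in set

Answer: REJECT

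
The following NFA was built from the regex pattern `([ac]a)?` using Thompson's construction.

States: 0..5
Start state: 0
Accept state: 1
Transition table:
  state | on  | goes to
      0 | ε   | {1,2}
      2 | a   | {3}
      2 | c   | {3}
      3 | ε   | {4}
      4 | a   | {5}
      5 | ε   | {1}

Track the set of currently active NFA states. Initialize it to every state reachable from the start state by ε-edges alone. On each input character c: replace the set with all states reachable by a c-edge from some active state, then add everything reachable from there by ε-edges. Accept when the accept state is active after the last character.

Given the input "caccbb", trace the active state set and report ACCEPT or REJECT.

initial (ε-close {0}): {0,1,2}
'c' @ 1: {3,4}
'a' @ 2: {1,5}  ✓accept
'c' @ 3: {}  — state set empty
rest 'cbb' ignored (set empty)
final: {}; accept 1 not in set

Answer: REJECT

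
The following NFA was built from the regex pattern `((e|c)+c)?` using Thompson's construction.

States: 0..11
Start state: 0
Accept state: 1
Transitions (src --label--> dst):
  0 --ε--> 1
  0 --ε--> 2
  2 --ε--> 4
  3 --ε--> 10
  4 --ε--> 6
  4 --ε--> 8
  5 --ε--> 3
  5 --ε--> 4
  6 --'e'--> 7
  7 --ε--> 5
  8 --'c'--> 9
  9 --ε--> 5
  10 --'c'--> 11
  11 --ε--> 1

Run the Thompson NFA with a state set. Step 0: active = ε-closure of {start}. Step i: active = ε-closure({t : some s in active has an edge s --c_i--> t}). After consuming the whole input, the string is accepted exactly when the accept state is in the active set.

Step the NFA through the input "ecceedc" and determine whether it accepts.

Answer: REJECT

Steps:
initial (ε-close {0}): {0,1,2,4,6,8}
'e' @ 1: {3,4,5,6,7,8,10}
'c' @ 2: {1,3,4,5,6,8,9,10,11}  [accepting]
'c' @ 3: {1,3,4,5,6,8,9,10,11}  [accepting]
'e' @ 4: {3,4,5,6,7,8,10}
'e' @ 5: {3,4,5,6,7,8,10}
'd' @ 6: {}  — dead — no transitions
rest 'c' ignored (set empty)
end set {} — state 1 not in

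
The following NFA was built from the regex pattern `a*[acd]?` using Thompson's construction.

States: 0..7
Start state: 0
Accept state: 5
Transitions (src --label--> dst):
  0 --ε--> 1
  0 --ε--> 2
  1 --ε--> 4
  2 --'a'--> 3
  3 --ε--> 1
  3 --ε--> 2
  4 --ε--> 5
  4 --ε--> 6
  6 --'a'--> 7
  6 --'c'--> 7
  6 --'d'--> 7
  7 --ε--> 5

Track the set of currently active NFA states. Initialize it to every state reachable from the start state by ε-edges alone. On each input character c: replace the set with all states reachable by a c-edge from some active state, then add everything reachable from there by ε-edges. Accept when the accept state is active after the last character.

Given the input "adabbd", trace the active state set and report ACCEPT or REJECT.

initial (ε-close {0}): {0,1,2,4,5,6}
'a' @ 1: {1,2,3,4,5,6,7}  ✓accept
'd' @ 2: {5,7}  ✓accept
'a' @ 3: {}  — state set empty
rest 'bbd' ignored (set empty)
after full input: {}  (accept=5 not in)

Answer: REJECT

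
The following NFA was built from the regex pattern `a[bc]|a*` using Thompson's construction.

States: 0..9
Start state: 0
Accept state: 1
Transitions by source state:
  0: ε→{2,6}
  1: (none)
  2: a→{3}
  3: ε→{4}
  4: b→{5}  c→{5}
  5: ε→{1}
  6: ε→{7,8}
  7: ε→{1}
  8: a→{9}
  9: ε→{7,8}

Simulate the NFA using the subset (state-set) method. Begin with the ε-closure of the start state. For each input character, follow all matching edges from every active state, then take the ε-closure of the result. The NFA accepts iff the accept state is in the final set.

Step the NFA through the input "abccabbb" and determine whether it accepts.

start: ε-closure({0}) = {0,1,2,6,7,8}
'a' @ 1: {1,3,4,7,8,9}  (accept∈set)
'b' @ 2: {1,5}  (accept∈set)
'c' @ 3: {}  — no active states
rest 'cabbb' ignored (set empty)
after full input: {}  (accept=1 not in)

Answer: REJECT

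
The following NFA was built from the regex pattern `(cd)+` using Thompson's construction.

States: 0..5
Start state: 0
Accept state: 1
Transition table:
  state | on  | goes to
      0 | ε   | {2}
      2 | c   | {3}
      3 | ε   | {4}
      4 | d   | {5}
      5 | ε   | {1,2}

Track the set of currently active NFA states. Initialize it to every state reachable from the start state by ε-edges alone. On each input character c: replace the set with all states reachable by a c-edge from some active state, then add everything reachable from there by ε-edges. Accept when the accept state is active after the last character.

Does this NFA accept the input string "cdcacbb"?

initial (ε-close {0}): {0,2}
'c' @ 1: {3,4}
'd' @ 2: {1,2,5}  ✓accept
'c' @ 3: {3,4}
'a' @ 4: {}  — dead — no transitions
rest 'cbb' ignored (set empty)
end set {} — state 1 not in

Answer: REJECT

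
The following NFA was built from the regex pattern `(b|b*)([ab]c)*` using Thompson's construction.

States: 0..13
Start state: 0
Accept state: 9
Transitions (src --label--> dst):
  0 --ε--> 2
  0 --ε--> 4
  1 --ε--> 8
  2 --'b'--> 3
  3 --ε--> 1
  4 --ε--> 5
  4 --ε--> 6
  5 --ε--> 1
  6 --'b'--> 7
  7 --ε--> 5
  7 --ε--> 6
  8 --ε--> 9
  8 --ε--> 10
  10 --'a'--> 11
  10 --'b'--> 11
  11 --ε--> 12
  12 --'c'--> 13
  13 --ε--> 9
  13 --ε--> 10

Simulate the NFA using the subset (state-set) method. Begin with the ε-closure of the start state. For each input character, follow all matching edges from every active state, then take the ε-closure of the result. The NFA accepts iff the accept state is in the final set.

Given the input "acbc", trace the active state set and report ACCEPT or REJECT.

S₀ = ε-closure({0}) = {0,1,2,4,5,6,8,9,10}
'a' @ 1: {11,12}
'c' @ 2: {9,10,13}  [accepting]
'b' @ 3: {11,12}
'c' @ 4: {9,10,13}  [accepting]
end set {9,10,13} — state 9 in

Answer: ACCEPT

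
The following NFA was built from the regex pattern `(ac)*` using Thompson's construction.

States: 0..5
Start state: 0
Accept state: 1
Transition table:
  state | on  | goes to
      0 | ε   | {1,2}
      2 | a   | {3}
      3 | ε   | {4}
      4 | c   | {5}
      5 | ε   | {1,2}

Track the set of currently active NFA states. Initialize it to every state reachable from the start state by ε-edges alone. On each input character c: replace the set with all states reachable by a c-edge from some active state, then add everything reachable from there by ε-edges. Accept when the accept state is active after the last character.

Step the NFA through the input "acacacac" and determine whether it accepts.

Answer: ACCEPT

Steps:
S₀ = ε-closure({0}) = {0,1,2}
'a' @ 1: {3,4}
'c' @ 2: {1,2,5}  (accept∈set)
'a' @ 3: {3,4}
'c' @ 4: {1,2,5}  (accept∈set)
'a' @ 5: {3,4}
'c' @ 6: {1,2,5}  (accept∈set)
'a' @ 7: {3,4}
'c' @ 8: {1,2,5}  (accept∈set)
after full input: {1,2,5}  (accept=1 in)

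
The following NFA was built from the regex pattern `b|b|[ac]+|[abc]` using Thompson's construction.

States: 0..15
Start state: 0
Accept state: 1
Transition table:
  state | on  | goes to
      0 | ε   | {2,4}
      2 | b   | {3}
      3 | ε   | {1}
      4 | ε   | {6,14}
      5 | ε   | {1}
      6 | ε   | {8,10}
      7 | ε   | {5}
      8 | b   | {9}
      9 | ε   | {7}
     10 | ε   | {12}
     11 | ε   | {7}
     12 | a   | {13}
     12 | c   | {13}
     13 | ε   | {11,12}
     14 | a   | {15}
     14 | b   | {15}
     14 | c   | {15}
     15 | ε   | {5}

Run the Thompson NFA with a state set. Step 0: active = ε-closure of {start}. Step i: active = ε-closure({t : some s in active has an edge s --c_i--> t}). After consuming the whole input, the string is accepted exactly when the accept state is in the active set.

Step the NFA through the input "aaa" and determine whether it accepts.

start: ε-closure({0}) = {0,2,4,6,8,10,12,14}
'a' @ 1: {1,5,7,11,12,13,15}  ✓accept
'a' @ 2: {1,5,7,11,12,13}  ✓accept
'a' @ 3: {1,5,7,11,12,13}  ✓accept
final: {1,5,7,11,12,13}; accept 1 in set

Answer: ACCEPT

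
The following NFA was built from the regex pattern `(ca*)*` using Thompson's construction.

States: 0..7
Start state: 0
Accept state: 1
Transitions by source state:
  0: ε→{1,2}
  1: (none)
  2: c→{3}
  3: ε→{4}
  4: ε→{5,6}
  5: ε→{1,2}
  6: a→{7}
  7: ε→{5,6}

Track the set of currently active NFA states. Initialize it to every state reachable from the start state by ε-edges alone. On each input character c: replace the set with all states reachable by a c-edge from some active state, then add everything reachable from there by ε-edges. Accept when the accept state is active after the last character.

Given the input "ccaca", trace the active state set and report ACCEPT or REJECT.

initial (ε-close {0}): {0,1,2}
'c' @ 1: {1,2,3,4,5,6}  [accepting]
'c' @ 2: {1,2,3,4,5,6}  [accepting]
'a' @ 3: {1,2,5,6,7}  [accepting]
'c' @ 4: {1,2,3,4,5,6}  [accepting]
'a' @ 5: {1,2,5,6,7}  [accepting]
end set {1,2,5,6,7} — state 1 in

Answer: ACCEPT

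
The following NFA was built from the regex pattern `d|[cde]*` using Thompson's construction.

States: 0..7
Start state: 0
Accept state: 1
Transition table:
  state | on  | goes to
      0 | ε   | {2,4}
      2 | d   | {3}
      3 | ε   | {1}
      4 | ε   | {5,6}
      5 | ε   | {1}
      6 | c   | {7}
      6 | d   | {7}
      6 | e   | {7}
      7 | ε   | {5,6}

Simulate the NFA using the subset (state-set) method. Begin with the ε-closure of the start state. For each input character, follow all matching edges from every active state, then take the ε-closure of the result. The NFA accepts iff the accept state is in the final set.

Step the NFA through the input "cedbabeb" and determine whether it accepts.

S₀ = ε-closure({0}) = {0,1,2,4,5,6}
'c' @ 1: {1,5,6,7}  (accept∈set)
'e' @ 2: {1,5,6,7}  (accept∈set)
'd' @ 3: {1,5,6,7}  (accept∈set)
'b' @ 4: {}  — dead — no transitions
rest 'abeb' ignored (set empty)
after full input: {}  (accept=1 not in)

Answer: REJECT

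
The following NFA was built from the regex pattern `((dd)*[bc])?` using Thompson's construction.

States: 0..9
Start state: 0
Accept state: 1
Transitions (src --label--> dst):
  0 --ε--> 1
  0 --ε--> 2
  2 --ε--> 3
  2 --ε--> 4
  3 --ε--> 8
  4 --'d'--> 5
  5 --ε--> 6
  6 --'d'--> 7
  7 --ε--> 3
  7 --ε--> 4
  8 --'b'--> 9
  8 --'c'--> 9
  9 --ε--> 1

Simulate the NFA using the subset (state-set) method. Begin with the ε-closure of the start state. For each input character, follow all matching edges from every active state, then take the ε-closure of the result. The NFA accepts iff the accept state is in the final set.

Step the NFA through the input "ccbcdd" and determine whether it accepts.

S₀ = ε-closure({0}) = {0,1,2,3,4,8}
'c' @ 1: {1,9}  ✓accept
'c' @ 2: {}  — state set empty
rest 'bcdd' ignored (set empty)
after full input: {}  (accept=1 not in)

Answer: REJECT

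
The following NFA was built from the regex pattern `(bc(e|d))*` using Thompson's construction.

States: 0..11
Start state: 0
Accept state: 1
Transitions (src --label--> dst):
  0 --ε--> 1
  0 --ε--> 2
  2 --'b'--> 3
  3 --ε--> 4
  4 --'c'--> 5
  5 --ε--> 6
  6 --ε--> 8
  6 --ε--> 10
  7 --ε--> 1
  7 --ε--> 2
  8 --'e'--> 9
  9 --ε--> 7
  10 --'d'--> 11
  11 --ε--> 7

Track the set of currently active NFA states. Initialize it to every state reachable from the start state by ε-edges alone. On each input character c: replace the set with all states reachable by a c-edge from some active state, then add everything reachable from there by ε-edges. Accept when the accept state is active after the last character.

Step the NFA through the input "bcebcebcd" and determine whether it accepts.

Answer: ACCEPT

Steps:
initial (ε-close {0}): {0,1,2}
'b' @ 1: {3,4}
'c' @ 2: {5,6,8,10}
'e' @ 3: {1,2,7,9}  [accepting]
'b' @ 4: {3,4}
'c' @ 5: {5,6,8,10}
'e' @ 6: {1,2,7,9}  [accepting]
'b' @ 7: {3,4}
'c' @ 8: {5,6,8,10}
'd' @ 9: {1,2,7,11}  [accepting]
final: {1,2,7,11}; accept 1 in set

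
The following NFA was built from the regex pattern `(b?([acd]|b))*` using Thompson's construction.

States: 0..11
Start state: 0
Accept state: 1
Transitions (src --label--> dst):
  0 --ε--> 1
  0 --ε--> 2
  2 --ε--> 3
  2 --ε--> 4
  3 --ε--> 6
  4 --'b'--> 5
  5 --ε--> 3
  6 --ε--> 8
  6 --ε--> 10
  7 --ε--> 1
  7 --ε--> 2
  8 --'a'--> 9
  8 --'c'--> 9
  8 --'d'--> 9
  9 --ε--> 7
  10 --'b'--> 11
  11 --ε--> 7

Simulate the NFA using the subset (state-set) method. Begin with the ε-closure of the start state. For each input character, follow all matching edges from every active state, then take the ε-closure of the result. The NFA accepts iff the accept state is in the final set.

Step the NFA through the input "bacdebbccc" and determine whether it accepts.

S₀ = ε-closure({0}) = {0,1,2,3,4,6,8,10}
'b' @ 1: {1,2,3,4,5,6,7,8,10,11}  [accepting]
'a' @ 2: {1,2,3,4,6,7,8,9,10}  [accepting]
'c' @ 3: {1,2,3,4,6,7,8,9,10}  [accepting]
'd' @ 4: {1,2,3,4,6,7,8,9,10}  [accepting]
'e' @ 5: {}  — dead — no transitions
rest 'bbccc' ignored (set empty)
end set {} — state 1 not in

Answer: REJECT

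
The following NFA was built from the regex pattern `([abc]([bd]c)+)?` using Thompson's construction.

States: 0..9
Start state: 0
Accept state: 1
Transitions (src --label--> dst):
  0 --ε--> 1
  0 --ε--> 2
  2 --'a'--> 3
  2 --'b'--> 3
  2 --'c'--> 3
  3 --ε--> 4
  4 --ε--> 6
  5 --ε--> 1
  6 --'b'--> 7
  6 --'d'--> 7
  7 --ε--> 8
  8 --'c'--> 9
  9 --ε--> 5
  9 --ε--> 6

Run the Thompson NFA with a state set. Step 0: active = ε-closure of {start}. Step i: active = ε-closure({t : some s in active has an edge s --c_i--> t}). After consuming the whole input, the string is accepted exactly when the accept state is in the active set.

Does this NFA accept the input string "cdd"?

Answer: REJECT

Steps:
S₀ = ε-closure({0}) = {0,1,2}
'c' @ 1: {3,4,6}
'd' @ 2: {7,8}
'd' @ 3: {}  — no active states
after full input: {}  (accept=1 not in)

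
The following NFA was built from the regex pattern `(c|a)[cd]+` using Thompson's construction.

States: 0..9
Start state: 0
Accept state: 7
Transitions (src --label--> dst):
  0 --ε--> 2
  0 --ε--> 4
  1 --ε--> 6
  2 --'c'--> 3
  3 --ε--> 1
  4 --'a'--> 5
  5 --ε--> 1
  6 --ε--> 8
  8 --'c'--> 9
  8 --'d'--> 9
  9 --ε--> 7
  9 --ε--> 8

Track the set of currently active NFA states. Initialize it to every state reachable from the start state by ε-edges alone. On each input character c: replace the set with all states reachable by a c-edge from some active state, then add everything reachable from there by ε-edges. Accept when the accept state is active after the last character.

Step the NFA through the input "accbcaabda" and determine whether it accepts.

Answer: REJECT

Derivation:
S₀ = ε-closure({0}) = {0,2,4}
'a' @ 1: {1,5,6,8}
'c' @ 2: {7,8,9}  ✓accept
'c' @ 3: {7,8,9}  ✓accept
'b' @ 4: {}  — dead — no transitions
rest 'caabda' ignored (set empty)
final: {}; accept 7 not in set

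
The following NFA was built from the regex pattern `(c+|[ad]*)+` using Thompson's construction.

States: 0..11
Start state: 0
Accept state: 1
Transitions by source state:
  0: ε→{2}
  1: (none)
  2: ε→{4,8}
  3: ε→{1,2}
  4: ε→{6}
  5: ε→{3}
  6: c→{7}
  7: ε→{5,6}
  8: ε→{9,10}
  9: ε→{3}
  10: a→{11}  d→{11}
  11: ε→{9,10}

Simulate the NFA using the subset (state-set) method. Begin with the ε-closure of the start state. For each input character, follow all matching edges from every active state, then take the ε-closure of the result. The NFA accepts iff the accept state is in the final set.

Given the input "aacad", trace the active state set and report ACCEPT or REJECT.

start: ε-closure({0}) = {0,1,2,3,4,6,8,9,10}
'a' @ 1: {1,2,3,4,6,8,9,10,11}  (accept∈set)
'a' @ 2: {1,2,3,4,6,8,9,10,11}  (accept∈set)
'c' @ 3: {1,2,3,4,5,6,7,8,9,10}  (accept∈set)
'a' @ 4: {1,2,3,4,6,8,9,10,11}  (accept∈set)
'd' @ 5: {1,2,3,4,6,8,9,10,11}  (accept∈set)
final: {1,2,3,4,6,8,9,10,11}; accept 1 in set

Answer: ACCEPT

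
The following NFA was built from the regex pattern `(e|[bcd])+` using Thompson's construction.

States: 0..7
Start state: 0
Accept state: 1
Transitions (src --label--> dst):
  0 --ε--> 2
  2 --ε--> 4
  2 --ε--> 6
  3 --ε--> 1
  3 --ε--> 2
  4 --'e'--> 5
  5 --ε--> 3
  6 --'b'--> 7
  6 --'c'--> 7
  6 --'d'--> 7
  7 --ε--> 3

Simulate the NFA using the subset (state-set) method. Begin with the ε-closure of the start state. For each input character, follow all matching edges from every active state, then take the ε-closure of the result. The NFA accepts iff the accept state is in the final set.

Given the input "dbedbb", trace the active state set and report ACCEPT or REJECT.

start: ε-closure({0}) = {0,2,4,6}
'd' @ 1: {1,2,3,4,6,7}  ✓accept
'b' @ 2: {1,2,3,4,6,7}  ✓accept
'e' @ 3: {1,2,3,4,5,6}  ✓accept
'd' @ 4: {1,2,3,4,6,7}  ✓accept
'b' @ 5: {1,2,3,4,6,7}  ✓accept
'b' @ 6: {1,2,3,4,6,7}  ✓accept
final: {1,2,3,4,6,7}; accept 1 in set

Answer: ACCEPT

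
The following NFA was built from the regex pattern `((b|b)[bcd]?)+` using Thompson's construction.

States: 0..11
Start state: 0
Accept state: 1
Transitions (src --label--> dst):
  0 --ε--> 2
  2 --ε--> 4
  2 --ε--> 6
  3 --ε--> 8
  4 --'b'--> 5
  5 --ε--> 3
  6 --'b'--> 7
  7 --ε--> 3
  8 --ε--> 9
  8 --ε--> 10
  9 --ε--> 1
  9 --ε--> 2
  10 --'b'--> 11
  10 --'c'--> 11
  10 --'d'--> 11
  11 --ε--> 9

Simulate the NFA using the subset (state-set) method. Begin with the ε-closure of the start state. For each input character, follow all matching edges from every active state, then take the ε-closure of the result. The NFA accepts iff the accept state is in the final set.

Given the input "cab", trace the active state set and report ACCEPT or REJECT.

S₀ = ε-closure({0}) = {0,2,4,6}
'c' @ 1: {}  — no active states
rest 'ab' ignored (set empty)
end set {} — state 1 not in

Answer: REJECT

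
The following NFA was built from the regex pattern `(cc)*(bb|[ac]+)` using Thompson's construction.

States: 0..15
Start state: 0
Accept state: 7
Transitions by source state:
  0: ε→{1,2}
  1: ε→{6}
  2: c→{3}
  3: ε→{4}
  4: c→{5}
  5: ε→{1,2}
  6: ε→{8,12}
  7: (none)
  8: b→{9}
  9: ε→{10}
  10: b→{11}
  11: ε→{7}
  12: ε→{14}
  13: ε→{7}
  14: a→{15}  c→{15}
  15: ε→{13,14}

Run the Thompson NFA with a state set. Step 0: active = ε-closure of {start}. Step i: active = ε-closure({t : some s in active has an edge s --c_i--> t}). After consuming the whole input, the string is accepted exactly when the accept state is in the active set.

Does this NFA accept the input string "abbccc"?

Answer: REJECT

Derivation:
start: ε-closure({0}) = {0,1,2,6,8,12,14}
'a' @ 1: {7,13,14,15}  (accept∈set)
'b' @ 2: {}  — no active states
rest 'bccc' ignored (set empty)
after full input: {}  (accept=7 not in)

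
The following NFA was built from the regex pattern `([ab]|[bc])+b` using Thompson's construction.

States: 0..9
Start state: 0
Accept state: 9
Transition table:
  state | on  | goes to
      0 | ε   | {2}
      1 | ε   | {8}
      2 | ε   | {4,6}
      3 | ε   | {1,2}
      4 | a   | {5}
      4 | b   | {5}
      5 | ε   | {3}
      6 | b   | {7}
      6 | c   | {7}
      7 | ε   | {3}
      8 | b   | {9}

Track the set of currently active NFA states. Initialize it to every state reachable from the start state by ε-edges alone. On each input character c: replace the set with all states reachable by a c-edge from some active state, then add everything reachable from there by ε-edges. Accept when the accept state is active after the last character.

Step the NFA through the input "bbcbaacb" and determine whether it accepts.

start: ε-closure({0}) = {0,2,4,6}
'b' @ 1: {1,2,3,4,5,6,7,8}
'b' @ 2: {1,2,3,4,5,6,7,8,9}  ✓accept
'c' @ 3: {1,2,3,4,6,7,8}
'b' @ 4: {1,2,3,4,5,6,7,8,9}  ✓accept
'a' @ 5: {1,2,3,4,5,6,8}
'a' @ 6: {1,2,3,4,5,6,8}
'c' @ 7: {1,2,3,4,6,7,8}
'b' @ 8: {1,2,3,4,5,6,7,8,9}  ✓accept
end set {1,2,3,4,5,6,7,8,9} — state 9 in

Answer: ACCEPT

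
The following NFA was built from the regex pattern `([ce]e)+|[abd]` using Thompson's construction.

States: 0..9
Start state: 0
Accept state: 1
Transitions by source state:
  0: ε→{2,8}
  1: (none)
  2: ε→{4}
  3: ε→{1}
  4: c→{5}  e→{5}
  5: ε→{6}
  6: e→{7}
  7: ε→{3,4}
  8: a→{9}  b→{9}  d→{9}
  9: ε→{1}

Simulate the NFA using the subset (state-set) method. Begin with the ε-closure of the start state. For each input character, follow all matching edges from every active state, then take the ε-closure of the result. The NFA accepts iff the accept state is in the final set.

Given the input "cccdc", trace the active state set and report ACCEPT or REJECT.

Answer: REJECT

Steps:
start: ε-closure({0}) = {0,2,4,8}
'c' @ 1: {5,6}
'c' @ 2: {}  — dead — no transitions
rest 'cdc' ignored (set empty)
after full input: {}  (accept=1 not in)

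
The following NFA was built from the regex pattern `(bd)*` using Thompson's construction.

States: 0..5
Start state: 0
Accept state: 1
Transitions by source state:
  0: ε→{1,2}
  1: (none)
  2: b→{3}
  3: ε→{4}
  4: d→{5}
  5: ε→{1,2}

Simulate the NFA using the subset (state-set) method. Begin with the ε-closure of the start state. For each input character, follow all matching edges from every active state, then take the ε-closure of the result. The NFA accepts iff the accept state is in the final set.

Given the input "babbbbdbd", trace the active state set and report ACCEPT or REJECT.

start: ε-closure({0}) = {0,1,2}
'b' @ 1: {3,4}
'a' @ 2: {}  — dead — no transitions
rest 'bbbbdbd' ignored (set empty)
end set {} — state 1 not in

Answer: REJECT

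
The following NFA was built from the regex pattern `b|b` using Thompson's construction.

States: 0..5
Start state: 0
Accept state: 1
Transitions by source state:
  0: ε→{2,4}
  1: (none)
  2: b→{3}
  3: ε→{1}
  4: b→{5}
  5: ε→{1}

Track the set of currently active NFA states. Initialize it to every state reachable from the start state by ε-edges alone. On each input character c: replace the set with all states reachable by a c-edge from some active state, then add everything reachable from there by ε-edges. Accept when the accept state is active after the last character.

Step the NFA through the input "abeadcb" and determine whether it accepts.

Answer: REJECT

Trace:
S₀ = ε-closure({0}) = {0,2,4}
'a' @ 1: {}  — dead — no transitions
rest 'beadcb' ignored (set empty)
end set {} — state 1 not in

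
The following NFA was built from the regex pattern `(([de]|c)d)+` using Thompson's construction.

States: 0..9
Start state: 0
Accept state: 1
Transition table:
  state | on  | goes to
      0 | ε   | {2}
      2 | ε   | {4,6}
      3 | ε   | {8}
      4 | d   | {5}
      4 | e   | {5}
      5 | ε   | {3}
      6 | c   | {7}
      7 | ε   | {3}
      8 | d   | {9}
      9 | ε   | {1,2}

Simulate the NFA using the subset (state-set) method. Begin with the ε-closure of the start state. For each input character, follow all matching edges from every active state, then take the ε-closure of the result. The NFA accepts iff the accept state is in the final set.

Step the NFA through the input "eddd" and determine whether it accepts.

S₀ = ε-closure({0}) = {0,2,4,6}
'e' @ 1: {3,5,8}
'd' @ 2: {1,2,4,6,9}  ✓accept
'd' @ 3: {3,5,8}
'd' @ 4: {1,2,4,6,9}  ✓accept
final: {1,2,4,6,9}; accept 1 in set

Answer: ACCEPT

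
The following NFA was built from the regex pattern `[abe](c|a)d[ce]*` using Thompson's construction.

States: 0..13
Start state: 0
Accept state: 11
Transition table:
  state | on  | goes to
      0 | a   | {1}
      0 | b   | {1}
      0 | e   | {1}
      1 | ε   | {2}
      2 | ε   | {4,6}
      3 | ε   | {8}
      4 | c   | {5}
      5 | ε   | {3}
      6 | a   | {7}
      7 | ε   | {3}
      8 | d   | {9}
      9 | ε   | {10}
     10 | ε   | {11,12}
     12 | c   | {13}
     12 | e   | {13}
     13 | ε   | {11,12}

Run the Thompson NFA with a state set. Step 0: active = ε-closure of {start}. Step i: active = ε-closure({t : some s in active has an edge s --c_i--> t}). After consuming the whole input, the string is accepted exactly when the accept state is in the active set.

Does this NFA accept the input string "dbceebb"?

S₀ = ε-closure({0}) = {0}
'd' @ 1: {}  — state set empty
rest 'bceebb' ignored (set empty)
final: {}; accept 11 not in set

Answer: REJECT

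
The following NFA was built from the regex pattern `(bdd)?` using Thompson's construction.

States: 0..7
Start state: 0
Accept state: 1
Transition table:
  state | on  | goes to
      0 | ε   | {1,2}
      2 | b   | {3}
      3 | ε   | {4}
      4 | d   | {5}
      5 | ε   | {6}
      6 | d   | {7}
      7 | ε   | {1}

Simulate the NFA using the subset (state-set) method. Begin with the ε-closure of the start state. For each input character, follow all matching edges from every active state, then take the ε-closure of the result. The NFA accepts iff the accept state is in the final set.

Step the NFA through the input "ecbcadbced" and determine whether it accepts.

Answer: REJECT

Trace:
start: ε-closure({0}) = {0,1,2}
'e' @ 1: {}  — no active states
rest 'cbcadbced' ignored (set empty)
final: {}; accept 1 not in set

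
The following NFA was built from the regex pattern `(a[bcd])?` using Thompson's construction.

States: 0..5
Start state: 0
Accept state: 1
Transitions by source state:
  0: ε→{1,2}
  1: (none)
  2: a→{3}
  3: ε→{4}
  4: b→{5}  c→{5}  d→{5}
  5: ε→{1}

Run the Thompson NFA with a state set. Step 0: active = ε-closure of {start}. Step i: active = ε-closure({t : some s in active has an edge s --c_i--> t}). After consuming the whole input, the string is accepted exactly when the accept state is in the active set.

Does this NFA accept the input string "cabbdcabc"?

initial (ε-close {0}): {0,1,2}
'c' @ 1: {}  — dead — no transitions
rest 'abbdcabc' ignored (set empty)
after full input: {}  (accept=1 not in)

Answer: REJECT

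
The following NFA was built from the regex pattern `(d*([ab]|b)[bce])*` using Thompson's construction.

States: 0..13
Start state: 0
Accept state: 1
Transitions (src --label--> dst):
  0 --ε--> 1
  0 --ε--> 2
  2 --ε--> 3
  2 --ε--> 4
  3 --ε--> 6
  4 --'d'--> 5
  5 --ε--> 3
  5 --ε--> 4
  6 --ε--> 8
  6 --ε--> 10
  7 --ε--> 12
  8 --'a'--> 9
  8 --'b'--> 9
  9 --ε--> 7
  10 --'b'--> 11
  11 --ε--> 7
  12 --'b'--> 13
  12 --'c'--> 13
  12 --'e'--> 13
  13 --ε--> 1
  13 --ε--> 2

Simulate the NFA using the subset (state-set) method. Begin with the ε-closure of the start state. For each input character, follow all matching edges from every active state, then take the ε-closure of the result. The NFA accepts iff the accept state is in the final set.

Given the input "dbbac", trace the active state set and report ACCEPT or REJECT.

S₀ = ε-closure({0}) = {0,1,2,3,4,6,8,10}
'd' @ 1: {3,4,5,6,8,10}
'b' @ 2: {7,9,11,12}
'b' @ 3: {1,2,3,4,6,8,10,13}  ✓accept
'a' @ 4: {7,9,12}
'c' @ 5: {1,2,3,4,6,8,10,13}  ✓accept
end set {1,2,3,4,6,8,10,13} — state 1 in

Answer: ACCEPT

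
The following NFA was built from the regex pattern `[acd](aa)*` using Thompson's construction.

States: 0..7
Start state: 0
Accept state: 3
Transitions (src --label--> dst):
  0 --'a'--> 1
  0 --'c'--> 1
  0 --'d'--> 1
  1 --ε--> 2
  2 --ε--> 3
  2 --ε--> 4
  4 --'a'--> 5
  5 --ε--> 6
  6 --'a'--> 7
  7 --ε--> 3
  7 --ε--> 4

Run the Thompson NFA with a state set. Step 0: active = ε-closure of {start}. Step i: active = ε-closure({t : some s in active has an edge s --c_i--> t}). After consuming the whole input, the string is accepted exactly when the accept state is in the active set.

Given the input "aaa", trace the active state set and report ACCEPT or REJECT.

initial (ε-close {0}): {0}
'a' @ 1: {1,2,3,4}  [accepting]
'a' @ 2: {5,6}
'a' @ 3: {3,4,7}  [accepting]
final: {3,4,7}; accept 3 in set

Answer: ACCEPT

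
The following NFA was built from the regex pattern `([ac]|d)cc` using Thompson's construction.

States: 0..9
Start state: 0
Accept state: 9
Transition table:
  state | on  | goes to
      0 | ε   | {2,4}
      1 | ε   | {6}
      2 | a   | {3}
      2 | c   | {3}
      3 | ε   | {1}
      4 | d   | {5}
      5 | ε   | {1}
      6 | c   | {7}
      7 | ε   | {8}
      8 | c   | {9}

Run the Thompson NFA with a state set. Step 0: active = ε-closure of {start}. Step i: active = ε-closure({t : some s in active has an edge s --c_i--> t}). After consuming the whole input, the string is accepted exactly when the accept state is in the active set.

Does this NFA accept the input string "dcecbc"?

Answer: REJECT

Derivation:
initial (ε-close {0}): {0,2,4}
'd' @ 1: {1,5,6}
'c' @ 2: {7,8}
'e' @ 3: {}  — state set empty
rest 'cbc' ignored (set empty)
after full input: {}  (accept=9 not in)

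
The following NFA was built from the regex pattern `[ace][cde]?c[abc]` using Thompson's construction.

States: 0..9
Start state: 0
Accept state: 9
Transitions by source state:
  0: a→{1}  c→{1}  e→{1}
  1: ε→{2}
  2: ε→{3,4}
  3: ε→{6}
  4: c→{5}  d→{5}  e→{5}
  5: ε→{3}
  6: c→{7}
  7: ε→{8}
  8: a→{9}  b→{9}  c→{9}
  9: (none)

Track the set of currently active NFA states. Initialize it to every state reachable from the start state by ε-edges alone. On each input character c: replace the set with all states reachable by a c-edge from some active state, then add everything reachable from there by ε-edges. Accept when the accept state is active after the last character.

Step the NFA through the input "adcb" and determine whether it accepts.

Answer: ACCEPT

Derivation:
initial (ε-close {0}): {0}
'a' @ 1: {1,2,3,4,6}
'd' @ 2: {3,5,6}
'c' @ 3: {7,8}
'b' @ 4: {9}  ✓accept
end set {9} — state 9 in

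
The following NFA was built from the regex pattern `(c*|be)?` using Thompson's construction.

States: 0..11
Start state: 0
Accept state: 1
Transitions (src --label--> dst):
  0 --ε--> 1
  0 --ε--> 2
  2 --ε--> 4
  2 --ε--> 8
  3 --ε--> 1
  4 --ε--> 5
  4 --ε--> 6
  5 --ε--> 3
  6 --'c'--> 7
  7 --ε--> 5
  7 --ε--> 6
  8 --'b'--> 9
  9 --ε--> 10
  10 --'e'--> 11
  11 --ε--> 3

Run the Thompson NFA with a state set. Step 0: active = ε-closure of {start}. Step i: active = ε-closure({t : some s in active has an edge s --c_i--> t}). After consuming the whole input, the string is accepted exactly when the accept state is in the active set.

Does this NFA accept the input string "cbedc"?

Answer: REJECT

Derivation:
start: ε-closure({0}) = {0,1,2,3,4,5,6,8}
'c' @ 1: {1,3,5,6,7}  ✓accept
'b' @ 2: {}  — no active states
rest 'edc' ignored (set empty)
end set {} — state 1 not in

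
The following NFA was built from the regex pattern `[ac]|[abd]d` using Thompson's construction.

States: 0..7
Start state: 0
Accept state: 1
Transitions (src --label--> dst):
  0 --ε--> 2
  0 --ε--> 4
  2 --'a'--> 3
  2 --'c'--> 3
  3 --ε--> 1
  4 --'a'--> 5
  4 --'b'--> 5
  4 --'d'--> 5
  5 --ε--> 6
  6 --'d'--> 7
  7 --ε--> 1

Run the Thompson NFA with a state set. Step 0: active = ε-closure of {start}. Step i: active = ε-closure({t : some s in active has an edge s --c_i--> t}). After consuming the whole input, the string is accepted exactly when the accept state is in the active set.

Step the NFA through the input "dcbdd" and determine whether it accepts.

S₀ = ε-closure({0}) = {0,2,4}
'd' @ 1: {5,6}
'c' @ 2: {}  — dead — no transitions
rest 'bdd' ignored (set empty)
final: {}; accept 1 not in set

Answer: REJECT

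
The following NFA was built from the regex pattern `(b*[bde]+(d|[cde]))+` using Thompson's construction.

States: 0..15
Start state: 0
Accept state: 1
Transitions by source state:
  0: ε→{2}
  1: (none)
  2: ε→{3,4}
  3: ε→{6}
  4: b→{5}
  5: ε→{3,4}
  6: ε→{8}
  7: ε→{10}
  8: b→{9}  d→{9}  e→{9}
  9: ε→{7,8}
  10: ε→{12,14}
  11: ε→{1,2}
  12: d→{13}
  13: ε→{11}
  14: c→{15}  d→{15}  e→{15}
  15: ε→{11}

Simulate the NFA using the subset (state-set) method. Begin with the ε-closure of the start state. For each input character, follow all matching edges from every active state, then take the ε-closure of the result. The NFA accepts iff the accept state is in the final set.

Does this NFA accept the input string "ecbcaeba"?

S₀ = ε-closure({0}) = {0,2,3,4,6,8}
'e' @ 1: {7,8,9,10,12,14}
'c' @ 2: {1,2,3,4,6,8,11,15}  (accept∈set)
'b' @ 3: {3,4,5,6,7,8,9,10,12,14}
'c' @ 4: {1,2,3,4,6,8,11,15}  (accept∈set)
'a' @ 5: {}  — no active states
rest 'eba' ignored (set empty)
final: {}; accept 1 not in set

Answer: REJECT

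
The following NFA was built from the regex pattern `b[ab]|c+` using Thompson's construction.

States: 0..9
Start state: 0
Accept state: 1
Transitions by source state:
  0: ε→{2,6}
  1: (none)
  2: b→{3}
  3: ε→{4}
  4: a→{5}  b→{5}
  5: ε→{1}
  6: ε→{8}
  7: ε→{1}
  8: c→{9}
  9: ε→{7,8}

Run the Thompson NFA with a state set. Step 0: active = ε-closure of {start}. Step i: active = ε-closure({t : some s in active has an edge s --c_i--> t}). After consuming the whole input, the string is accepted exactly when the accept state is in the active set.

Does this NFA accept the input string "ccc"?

S₀ = ε-closure({0}) = {0,2,6,8}
'c' @ 1: {1,7,8,9}  [accepting]
'c' @ 2: {1,7,8,9}  [accepting]
'c' @ 3: {1,7,8,9}  [accepting]
end set {1,7,8,9} — state 1 in

Answer: ACCEPT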